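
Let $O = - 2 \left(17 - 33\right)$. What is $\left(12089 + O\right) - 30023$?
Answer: $-17902$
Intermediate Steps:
$O = 32$ ($O = \left(-2\right) \left(-16\right) = 32$)
$\left(12089 + O\right) - 30023 = \left(12089 + 32\right) - 30023 = 12121 - 30023 = -17902$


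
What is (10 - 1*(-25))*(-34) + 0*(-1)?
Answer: -1190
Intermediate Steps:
(10 - 1*(-25))*(-34) + 0*(-1) = (10 + 25)*(-34) + 0 = 35*(-34) + 0 = -1190 + 0 = -1190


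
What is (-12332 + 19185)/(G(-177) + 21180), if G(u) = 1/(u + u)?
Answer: 2425962/7497719 ≈ 0.32356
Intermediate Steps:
G(u) = 1/(2*u)
(-12332 + 19185)/(G(-177) + 21180) = (-12332 + 19185)/((1/2)/(-177) + 21180) = 6853/((1/2)*(-1/177) + 21180) = 6853/(-1/354 + 21180) = 6853/(7497719/354) = 6853*(354/7497719) = 2425962/7497719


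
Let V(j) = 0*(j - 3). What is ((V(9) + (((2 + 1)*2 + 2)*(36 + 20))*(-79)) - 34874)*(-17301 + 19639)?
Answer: -164281908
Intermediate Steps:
V(j) = 0 (V(j) = 0*(-3 + j) = 0)
((V(9) + (((2 + 1)*2 + 2)*(36 + 20))*(-79)) - 34874)*(-17301 + 19639) = ((0 + (((2 + 1)*2 + 2)*(36 + 20))*(-79)) - 34874)*(-17301 + 19639) = ((0 + ((3*2 + 2)*56)*(-79)) - 34874)*2338 = ((0 + ((6 + 2)*56)*(-79)) - 34874)*2338 = ((0 + (8*56)*(-79)) - 34874)*2338 = ((0 + 448*(-79)) - 34874)*2338 = ((0 - 35392) - 34874)*2338 = (-35392 - 34874)*2338 = -70266*2338 = -164281908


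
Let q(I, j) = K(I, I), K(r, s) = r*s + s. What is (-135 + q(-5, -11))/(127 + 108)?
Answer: -23/47 ≈ -0.48936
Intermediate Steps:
K(r, s) = s + r*s
q(I, j) = I*(1 + I)
(-135 + q(-5, -11))/(127 + 108) = (-135 - 5*(1 - 5))/(127 + 108) = (-135 - 5*(-4))/235 = (-135 + 20)/235 = (1/235)*(-115) = -23/47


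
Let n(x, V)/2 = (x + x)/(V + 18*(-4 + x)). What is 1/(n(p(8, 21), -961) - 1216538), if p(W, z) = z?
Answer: -655/796832474 ≈ -8.2200e-7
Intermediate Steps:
n(x, V) = 4*x/(-72 + V + 18*x) (n(x, V) = 2*((x + x)/(V + 18*(-4 + x))) = 2*((2*x)/(V + (-72 + 18*x))) = 2*((2*x)/(-72 + V + 18*x)) = 2*(2*x/(-72 + V + 18*x)) = 4*x/(-72 + V + 18*x))
1/(n(p(8, 21), -961) - 1216538) = 1/(4*21/(-72 - 961 + 18*21) - 1216538) = 1/(4*21/(-72 - 961 + 378) - 1216538) = 1/(4*21/(-655) - 1216538) = 1/(4*21*(-1/655) - 1216538) = 1/(-84/655 - 1216538) = 1/(-796832474/655) = -655/796832474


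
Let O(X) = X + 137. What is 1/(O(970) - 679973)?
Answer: -1/678866 ≈ -1.4730e-6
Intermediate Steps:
O(X) = 137 + X
1/(O(970) - 679973) = 1/((137 + 970) - 679973) = 1/(1107 - 679973) = 1/(-678866) = -1/678866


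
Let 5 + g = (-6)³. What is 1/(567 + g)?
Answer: 1/346 ≈ 0.0028902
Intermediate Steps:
g = -221 (g = -5 + (-6)³ = -5 - 216 = -221)
1/(567 + g) = 1/(567 - 221) = 1/346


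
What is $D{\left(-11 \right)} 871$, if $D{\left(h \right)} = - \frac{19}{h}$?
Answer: $\frac{16549}{11} \approx 1504.5$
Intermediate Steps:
$D{\left(-11 \right)} 871 = - \frac{19}{-11} \cdot 871 = \left(-19\right) \left(- \frac{1}{11}\right) 871 = \frac{19}{11} \cdot 871 = \frac{16549}{11}$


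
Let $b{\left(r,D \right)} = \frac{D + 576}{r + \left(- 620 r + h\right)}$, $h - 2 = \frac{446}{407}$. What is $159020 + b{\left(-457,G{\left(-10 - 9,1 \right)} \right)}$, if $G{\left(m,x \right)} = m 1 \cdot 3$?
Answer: $\frac{18308710823053}{115134641} \approx 1.5902 \cdot 10^{5}$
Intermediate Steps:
$h = \frac{1260}{407}$ ($h = 2 + \frac{446}{407} = \frac{1260}{407} \approx 3.0958$)
$G{\left(m,x \right)} = 3 m$ ($G{\left(m,x \right)} = m 3 = 3 m$)
$b{\left(r,D \right)} = \frac{576 + D}{\frac{1260}{407} - 619 r}$ ($b{\left(r,D \right)} = \frac{D + 576}{r - \left(- \frac{1260}{407} + 620 r\right)} = \frac{576 + D}{r - \left(- \frac{1260}{407} + 620 r\right)} = \frac{576 + D}{\frac{1260}{407} - 619 r}$)
$159020 + b{\left(-457,G{\left(-10 - 9,1 \right)} \right)} = 159020 + \frac{407 \left(-576 - 3 \left(-10 - 9\right)\right)}{-1260 + 251933 \left(-457\right)} = 159020 + \frac{407 \left(-576 - 3 \left(-19\right)\right)}{-1260 - 115133381} = 159020 + \frac{407 \left(-576 - -57\right)}{-115134641} = 159020 + 407 \left(- \frac{1}{115134641}\right) \left(-576 + 57\right) = 159020 + 407 \left(- \frac{1}{115134641}\right) \left(-519\right) = 159020 + \frac{211233}{115134641} = \frac{18308710823053}{115134641}$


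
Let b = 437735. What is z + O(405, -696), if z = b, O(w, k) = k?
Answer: 437039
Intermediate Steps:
z = 437735
z + O(405, -696) = 437735 - 696 = 437039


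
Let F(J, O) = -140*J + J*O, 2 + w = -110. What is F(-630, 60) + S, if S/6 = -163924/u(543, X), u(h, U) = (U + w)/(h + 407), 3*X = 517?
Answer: -2793978000/181 ≈ -1.5436e+7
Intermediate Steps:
X = 517/3 (X = (1/3)*517 = 517/3 ≈ 172.33)
w = -112 (w = -2 - 110 = -112)
u(h, U) = (-112 + U)/(407 + h) (u(h, U) = (U - 112)/(h + 407) = (-112 + U)/(407 + h))
S = -2803100400/181 (S = 6*(-163924*(407 + 543)/(-112 + 517/3)) = 6*(-163924/((181/3)/950)) = 6*(-163924/((1/950)*(181/3))) = 6*(-163924/181/2850) = 6*(-163924*2850/181) = 6*(-467183400/181) = -2803100400/181 ≈ -1.5487e+7)
F(-630, 60) + S = -630*(-140 + 60) - 2803100400/181 = -630*(-80) - 2803100400/181 = 50400 - 2803100400/181 = -2793978000/181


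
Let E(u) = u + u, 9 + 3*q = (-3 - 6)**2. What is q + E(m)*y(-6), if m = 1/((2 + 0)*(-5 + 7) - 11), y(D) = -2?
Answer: 172/7 ≈ 24.571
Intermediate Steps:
m = -1/7 (m = 1/(2*2 - 11) = 1/(4 - 11) = 1/(-7) = -1/7 ≈ -0.14286)
q = 24 (q = -3 + (-3 - 6)**2/3 = -3 + (1/3)*(-9)**2 = -3 + (1/3)*81 = -3 + 27 = 24)
E(u) = 2*u
q + E(m)*y(-6) = 24 + (2*(-1/7))*(-2) = 24 - 2/7*(-2) = 24 + 4/7 = 172/7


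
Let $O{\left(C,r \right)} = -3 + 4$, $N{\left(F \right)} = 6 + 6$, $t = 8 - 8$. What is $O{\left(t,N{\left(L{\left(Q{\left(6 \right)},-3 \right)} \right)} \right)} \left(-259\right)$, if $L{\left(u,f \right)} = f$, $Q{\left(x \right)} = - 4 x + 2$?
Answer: $-259$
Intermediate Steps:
$Q{\left(x \right)} = 2 - 4 x$
$t = 0$ ($t = 8 - 8 = 0$)
$N{\left(F \right)} = 12$
$O{\left(C,r \right)} = 1$
$O{\left(t,N{\left(L{\left(Q{\left(6 \right)},-3 \right)} \right)} \right)} \left(-259\right) = 1 \left(-259\right) = -259$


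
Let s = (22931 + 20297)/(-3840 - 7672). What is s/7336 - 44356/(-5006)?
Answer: 468217241503/52845859024 ≈ 8.8601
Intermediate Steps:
s = -10807/2878 (s = 43228/(-11512) = 43228*(-1/11512) = -10807/2878 ≈ -3.7550)
s/7336 - 44356/(-5006) = -10807/2878/7336 - 44356/(-5006) = -10807/2878*1/7336 - 44356*(-1/5006) = -10807/21113008 + 22178/2503 = 468217241503/52845859024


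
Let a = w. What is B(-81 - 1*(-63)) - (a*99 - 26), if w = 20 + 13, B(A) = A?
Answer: -3259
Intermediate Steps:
w = 33
a = 33
B(-81 - 1*(-63)) - (a*99 - 26) = (-81 - 1*(-63)) - (33*99 - 26) = (-81 + 63) - (3267 - 26) = -18 - 1*3241 = -18 - 3241 = -3259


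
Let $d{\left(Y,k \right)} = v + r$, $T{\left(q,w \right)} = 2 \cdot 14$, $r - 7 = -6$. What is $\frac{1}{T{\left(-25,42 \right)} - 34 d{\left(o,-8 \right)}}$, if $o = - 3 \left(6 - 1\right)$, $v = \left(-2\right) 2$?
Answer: $\frac{1}{130} \approx 0.0076923$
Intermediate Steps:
$v = -4$
$r = 1$ ($r = 7 - 6 = 1$)
$o = -15$ ($o = \left(-3\right) 5 = -15$)
$T{\left(q,w \right)} = 28$
$d{\left(Y,k \right)} = -3$ ($d{\left(Y,k \right)} = -4 + 1 = -3$)
$\frac{1}{T{\left(-25,42 \right)} - 34 d{\left(o,-8 \right)}} = \frac{1}{28 - -102} = \frac{1}{28 + 102} = \frac{1}{130}$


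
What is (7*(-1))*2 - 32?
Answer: -46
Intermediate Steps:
(7*(-1))*2 - 32 = -7*2 - 32 = -14 - 32 = -46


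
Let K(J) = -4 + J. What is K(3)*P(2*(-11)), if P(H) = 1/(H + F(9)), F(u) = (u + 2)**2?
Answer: -1/99 ≈ -0.010101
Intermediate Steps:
F(u) = (2 + u)**2
P(H) = 1/(121 + H) (P(H) = 1/(H + (2 + 9)**2) = 1/(H + 11**2) = 1/(H + 121) = 1/(121 + H))
K(3)*P(2*(-11)) = (-4 + 3)/(121 + 2*(-11)) = -1/(121 - 22) = -1/99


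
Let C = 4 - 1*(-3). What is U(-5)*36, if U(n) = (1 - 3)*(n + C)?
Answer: -144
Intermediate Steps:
C = 7 (C = 4 + 3 = 7)
U(n) = -14 - 2*n (U(n) = (1 - 3)*(n + 7) = -2*(7 + n) = -14 - 2*n)
U(-5)*36 = (-14 - 2*(-5))*36 = (-14 + 10)*36 = -4*36 = -144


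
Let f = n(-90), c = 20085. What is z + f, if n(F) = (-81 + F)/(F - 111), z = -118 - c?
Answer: -1353544/67 ≈ -20202.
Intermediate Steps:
z = -20203 (z = -118 - 1*20085 = -118 - 20085 = -20203)
n(F) = (-81 + F)/(-111 + F)
f = 57/67 (f = (-81 - 90)/(-111 - 90) = -171/(-201) = -1/201*(-171) = 57/67 ≈ 0.85075)
z + f = -20203 + 57/67 = -1353544/67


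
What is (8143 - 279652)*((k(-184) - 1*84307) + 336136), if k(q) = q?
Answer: -68323882305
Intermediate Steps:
(8143 - 279652)*((k(-184) - 1*84307) + 336136) = (8143 - 279652)*((-184 - 1*84307) + 336136) = -271509*((-184 - 84307) + 336136) = -271509*(-84491 + 336136) = -271509*251645 = -68323882305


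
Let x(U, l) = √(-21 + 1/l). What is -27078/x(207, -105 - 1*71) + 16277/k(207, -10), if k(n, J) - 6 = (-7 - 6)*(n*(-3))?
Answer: 16277/8079 + 108312*I*√40667/3697 ≈ 2.0147 + 5908.1*I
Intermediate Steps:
k(n, J) = 6 + 39*n (k(n, J) = 6 + (-7 - 6)*(n*(-3)) = 6 - (-39)*n = 6 + 39*n)
-27078/x(207, -105 - 1*71) + 16277/k(207, -10) = -27078/√(-21 + 1/(-105 - 1*71)) + 16277/(6 + 39*207) = -27078/√(-21 + 1/(-105 - 71)) + 16277/(6 + 8073) = -27078/√(-21 + 1/(-176)) + 16277/8079 = -27078/√(-21 - 1/176) + 16277*(1/8079) = -27078*(-4*I*√40667/3697) + 16277/8079 = -(-108312)*I*√40667/3697 + 16277/8079 = 108312*I*√40667/3697 + 16277/8079 = 16277/8079 + 108312*I*√40667/3697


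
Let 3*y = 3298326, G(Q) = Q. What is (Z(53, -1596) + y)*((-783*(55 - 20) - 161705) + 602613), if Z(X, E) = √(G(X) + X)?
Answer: 454622565326 + 413503*√106 ≈ 4.5463e+11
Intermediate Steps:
y = 1099442 (y = (⅓)*3298326 = 1099442)
Z(X, E) = √2*√X (Z(X, E) = √(X + X) = √(2*X) = √2*√X)
(Z(53, -1596) + y)*((-783*(55 - 20) - 161705) + 602613) = (√2*√53 + 1099442)*((-783*(55 - 20) - 161705) + 602613) = (√106 + 1099442)*((-783*35 - 161705) + 602613) = (1099442 + √106)*((-27405 - 161705) + 602613) = (1099442 + √106)*(-189110 + 602613) = (1099442 + √106)*413503 = 454622565326 + 413503*√106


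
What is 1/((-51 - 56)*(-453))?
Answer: 1/48471 ≈ 2.0631e-5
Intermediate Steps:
1/((-51 - 56)*(-453)) = 1/(-107*(-453)) = 1/48471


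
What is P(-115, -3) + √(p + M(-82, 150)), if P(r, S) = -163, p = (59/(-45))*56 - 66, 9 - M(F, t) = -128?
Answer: -163 + I*√545/15 ≈ -163.0 + 1.5563*I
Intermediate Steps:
M(F, t) = 137 (M(F, t) = 9 - 1*(-128) = 9 + 128 = 137)
p = -6274/45 (p = (59*(-1/45))*56 - 66 = -59/45*56 - 66 = -3304/45 - 66 = -6274/45 ≈ -139.42)
P(-115, -3) + √(p + M(-82, 150)) = -163 + √(-6274/45 + 137) = -163 + √(-109/45) = -163 + I*√545/15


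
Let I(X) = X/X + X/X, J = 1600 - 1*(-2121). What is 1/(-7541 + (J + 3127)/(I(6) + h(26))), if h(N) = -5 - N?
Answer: -29/225537 ≈ -0.00012858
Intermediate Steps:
J = 3721 (J = 1600 + 2121 = 3721)
I(X) = 2 (I(X) = 1 + 1 = 2)
1/(-7541 + (J + 3127)/(I(6) + h(26))) = 1/(-7541 + (3721 + 3127)/(2 + (-5 - 1*26))) = 1/(-7541 + 6848/(2 + (-5 - 26))) = 1/(-7541 + 6848/(2 - 31)) = 1/(-7541 + 6848/(-29)) = 1/(-7541 + 6848*(-1/29)) = 1/(-7541 - 6848/29) = 1/(-225537/29) = -29/225537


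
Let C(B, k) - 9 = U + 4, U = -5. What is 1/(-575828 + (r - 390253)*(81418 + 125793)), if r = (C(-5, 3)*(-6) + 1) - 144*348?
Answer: -1/91258786760 ≈ -1.0958e-11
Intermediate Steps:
C(B, k) = 8 (C(B, k) = 9 + (-5 + 4) = 9 - 1 = 8)
r = -50159 (r = (8*(-6) + 1) - 144*348 = (-48 + 1) - 50112 = -47 - 50112 = -50159)
1/(-575828 + (r - 390253)*(81418 + 125793)) = 1/(-575828 + (-50159 - 390253)*(81418 + 125793)) = 1/(-575828 - 440412*207211) = 1/(-575828 - 91258210932) = 1/(-91258786760) = -1/91258786760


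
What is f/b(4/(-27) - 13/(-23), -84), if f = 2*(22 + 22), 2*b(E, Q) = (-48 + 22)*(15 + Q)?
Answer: 88/897 ≈ 0.098105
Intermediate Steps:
b(E, Q) = -195 - 13*Q (b(E, Q) = ((-48 + 22)*(15 + Q))/2 = (-26*(15 + Q))/2 = (-390 - 26*Q)/2 = -195 - 13*Q)
f = 88 (f = 2*44 = 88)
f/b(4/(-27) - 13/(-23), -84) = 88/(-195 - 13*(-84)) = 88/(-195 + 1092) = 88/897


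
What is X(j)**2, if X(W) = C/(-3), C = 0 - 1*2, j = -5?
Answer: 4/9 ≈ 0.44444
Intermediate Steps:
C = -2 (C = 0 - 2 = -2)
X(W) = 2/3 (X(W) = -2/(-3) = -2*(-1/3) = 2/3)
X(j)**2 = (2/3)**2 = 4/9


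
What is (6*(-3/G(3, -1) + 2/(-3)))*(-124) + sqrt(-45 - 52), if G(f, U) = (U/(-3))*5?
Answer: 9176/5 + I*sqrt(97) ≈ 1835.2 + 9.8489*I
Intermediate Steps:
G(f, U) = -5*U/3 (G(f, U) = (U*(-1/3))*5 = -U/3*5 = -5*U/3)
(6*(-3/G(3, -1) + 2/(-3)))*(-124) + sqrt(-45 - 52) = (6*(-3/((-5/3*(-1))) + 2/(-3)))*(-124) + sqrt(-45 - 52) = (6*(-3/5/3 + 2*(-1/3)))*(-124) + sqrt(-97) = (6*(-3*3/5 - 2/3))*(-124) + I*sqrt(97) = (6*(-9/5 - 2/3))*(-124) + I*sqrt(97) = (6*(-37/15))*(-124) + I*sqrt(97) = -74/5*(-124) + I*sqrt(97) = 9176/5 + I*sqrt(97)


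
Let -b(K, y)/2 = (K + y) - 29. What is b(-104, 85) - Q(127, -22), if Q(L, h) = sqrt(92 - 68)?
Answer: 96 - 2*sqrt(6) ≈ 91.101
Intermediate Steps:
Q(L, h) = 2*sqrt(6) (Q(L, h) = sqrt(24) = 2*sqrt(6))
b(K, y) = 58 - 2*K - 2*y (b(K, y) = -2*((K + y) - 29) = -2*(-29 + K + y) = 58 - 2*K - 2*y)
b(-104, 85) - Q(127, -22) = (58 - 2*(-104) - 2*85) - 2*sqrt(6) = (58 + 208 - 170) - 2*sqrt(6) = 96 - 2*sqrt(6)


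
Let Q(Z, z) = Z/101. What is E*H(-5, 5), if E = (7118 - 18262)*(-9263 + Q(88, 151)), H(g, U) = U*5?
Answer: 260623335000/101 ≈ 2.5804e+9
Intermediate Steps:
Q(Z, z) = Z/101 (Q(Z, z) = Z*(1/101) = Z/101)
H(g, U) = 5*U
E = 10424933400/101 (E = (7118 - 18262)*(-9263 + (1/101)*88) = -11144*(-9263 + 88/101) = -11144*(-935475/101) = 10424933400/101 ≈ 1.0322e+8)
E*H(-5, 5) = 10424933400*(5*5)/101 = (10424933400/101)*25 = 260623335000/101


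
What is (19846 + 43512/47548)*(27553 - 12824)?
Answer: 3474869804120/11887 ≈ 2.9233e+8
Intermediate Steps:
(19846 + 43512/47548)*(27553 - 12824) = (19846 + 43512*(1/47548))*14729 = (19846 + 10878/11887)*14729 = (235920280/11887)*14729 = 3474869804120/11887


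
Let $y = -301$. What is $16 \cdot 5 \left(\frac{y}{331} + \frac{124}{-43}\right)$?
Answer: $- \frac{4318960}{14233} \approx -303.45$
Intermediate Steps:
$16 \cdot 5 \left(\frac{y}{331} + \frac{124}{-43}\right) = 16 \cdot 5 \left(- \frac{301}{331} + \frac{124}{-43}\right) = 80 \left(\left(-301\right) \frac{1}{331} + 124 \left(- \frac{1}{43}\right)\right) = 80 \left(- \frac{301}{331} - \frac{124}{43}\right) = 80 \left(- \frac{53987}{14233}\right) = - \frac{4318960}{14233}$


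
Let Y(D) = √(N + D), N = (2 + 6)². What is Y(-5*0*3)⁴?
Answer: 4096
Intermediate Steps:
N = 64 (N = 8² = 64)
Y(D) = √(64 + D)
Y(-5*0*3)⁴ = (√(64 - 5*0*3))⁴ = (√(64 + 0*3))⁴ = (√(64 + 0))⁴ = (√64)⁴ = 8⁴ = 4096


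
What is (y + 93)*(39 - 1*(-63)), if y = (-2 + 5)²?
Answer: 10404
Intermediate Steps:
y = 9 (y = 3² = 9)
(y + 93)*(39 - 1*(-63)) = (9 + 93)*(39 - 1*(-63)) = 102*(39 + 63) = 102*102 = 10404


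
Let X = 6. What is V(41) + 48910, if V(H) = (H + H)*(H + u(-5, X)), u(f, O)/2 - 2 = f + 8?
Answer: 53092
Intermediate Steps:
u(f, O) = 20 + 2*f (u(f, O) = 4 + 2*(f + 8) = 4 + 2*(8 + f) = 4 + (16 + 2*f) = 20 + 2*f)
V(H) = 2*H*(10 + H) (V(H) = (H + H)*(H + (20 + 2*(-5))) = (2*H)*(H + (20 - 10)) = (2*H)*(H + 10) = (2*H)*(10 + H) = 2*H*(10 + H))
V(41) + 48910 = 2*41*(10 + 41) + 48910 = 2*41*51 + 48910 = 4182 + 48910 = 53092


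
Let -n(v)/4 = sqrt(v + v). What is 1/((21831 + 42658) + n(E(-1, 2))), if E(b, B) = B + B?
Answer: 64489/4158830993 + 8*sqrt(2)/4158830993 ≈ 1.5509e-5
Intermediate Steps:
E(b, B) = 2*B
n(v) = -4*sqrt(2)*sqrt(v) (n(v) = -4*sqrt(v + v) = -4*sqrt(2)*sqrt(v))
1/((21831 + 42658) + n(E(-1, 2))) = 1/((21831 + 42658) - 4*sqrt(2)*sqrt(2*2)) = 1/(64489 - 4*sqrt(2)*sqrt(4)) = 1/(64489 - 4*sqrt(2)*2) = 1/(64489 - 8*sqrt(2))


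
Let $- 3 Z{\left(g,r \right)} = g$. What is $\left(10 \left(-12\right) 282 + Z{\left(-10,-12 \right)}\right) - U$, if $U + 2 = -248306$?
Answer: $\frac{643414}{3} \approx 2.1447 \cdot 10^{5}$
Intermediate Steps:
$U = -248308$ ($U = -2 - 248306 = -248308$)
$Z{\left(g,r \right)} = - \frac{g}{3}$
$\left(10 \left(-12\right) 282 + Z{\left(-10,-12 \right)}\right) - U = \left(10 \left(-12\right) 282 - - \frac{10}{3}\right) - -248308 = \left(\left(-120\right) 282 + \frac{10}{3}\right) + 248308 = \left(-33840 + \frac{10}{3}\right) + 248308 = - \frac{101510}{3} + 248308 = \frac{643414}{3}$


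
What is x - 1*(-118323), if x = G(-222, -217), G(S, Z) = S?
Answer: 118101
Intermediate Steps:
x = -222
x - 1*(-118323) = -222 - 1*(-118323) = -222 + 118323 = 118101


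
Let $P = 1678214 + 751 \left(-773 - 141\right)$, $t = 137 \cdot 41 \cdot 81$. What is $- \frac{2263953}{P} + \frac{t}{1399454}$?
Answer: $- \frac{452841982177}{231329746200} \approx -1.9576$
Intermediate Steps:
$t = 454977$ ($t = 5617 \cdot 81 = 454977$)
$P = 991800$ ($P = 1678214 + 751 \left(-914\right) = 1678214 - 686414 = 991800$)
$- \frac{2263953}{P} + \frac{t}{1399454} = - \frac{2263953}{991800} + \frac{454977}{1399454} = \left(-2263953\right) \frac{1}{991800} + 454977 \cdot \frac{1}{1399454} = - \frac{754651}{330600} + \frac{454977}{1399454} = - \frac{452841982177}{231329746200}$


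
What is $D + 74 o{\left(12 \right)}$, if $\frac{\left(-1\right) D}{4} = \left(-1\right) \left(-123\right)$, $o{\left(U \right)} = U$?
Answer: $396$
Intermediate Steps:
$D = -492$ ($D = - 4 \left(\left(-1\right) \left(-123\right)\right) = \left(-4\right) 123 = -492$)
$D + 74 o{\left(12 \right)} = -492 + 74 \cdot 12 = -492 + 888 = 396$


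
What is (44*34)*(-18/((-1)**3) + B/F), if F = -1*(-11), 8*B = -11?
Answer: 26741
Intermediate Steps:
B = -11/8 (B = (1/8)*(-11) = -11/8 ≈ -1.3750)
F = 11
(44*34)*(-18/((-1)**3) + B/F) = (44*34)*(-18/((-1)**3) - 11/8/11) = 1496*(-18/(-1) - 11/8*1/11) = 1496*(-18*(-1) - 1/8) = 1496*(18 - 1/8) = 1496*(143/8) = 26741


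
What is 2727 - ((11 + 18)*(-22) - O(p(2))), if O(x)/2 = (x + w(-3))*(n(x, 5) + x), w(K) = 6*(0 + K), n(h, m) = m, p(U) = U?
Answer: 3141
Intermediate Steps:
w(K) = 6*K
O(x) = 2*(-18 + x)*(5 + x) (O(x) = 2*((x + 6*(-3))*(5 + x)) = 2*((x - 18)*(5 + x)) = 2*((-18 + x)*(5 + x)) = 2*(-18 + x)*(5 + x))
2727 - ((11 + 18)*(-22) - O(p(2))) = 2727 - ((11 + 18)*(-22) - (-180 - 26*2 + 2*2²)) = 2727 - (29*(-22) - (-180 - 52 + 2*4)) = 2727 - (-638 - (-180 - 52 + 8)) = 2727 - (-638 - 1*(-224)) = 2727 - (-638 + 224) = 2727 - 1*(-414) = 2727 + 414 = 3141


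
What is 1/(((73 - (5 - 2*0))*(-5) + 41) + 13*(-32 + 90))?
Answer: 1/455 ≈ 0.0021978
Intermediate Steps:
1/(((73 - (5 - 2*0))*(-5) + 41) + 13*(-32 + 90)) = 1/(((73 - (5 + 0))*(-5) + 41) + 13*58) = 1/(((73 - 1*5)*(-5) + 41) + 754) = 1/(((73 - 5)*(-5) + 41) + 754) = 1/((68*(-5) + 41) + 754) = 1/((-340 + 41) + 754) = 1/(-299 + 754) = 1/455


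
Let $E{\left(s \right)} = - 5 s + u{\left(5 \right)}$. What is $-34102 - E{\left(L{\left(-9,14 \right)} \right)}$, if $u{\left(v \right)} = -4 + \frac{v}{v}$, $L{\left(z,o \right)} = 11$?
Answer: $-34044$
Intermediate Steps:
$u{\left(v \right)} = -3$ ($u{\left(v \right)} = -4 + 1 = -3$)
$E{\left(s \right)} = -3 - 5 s$ ($E{\left(s \right)} = - 5 s - 3 = -3 - 5 s$)
$-34102 - E{\left(L{\left(-9,14 \right)} \right)} = -34102 - \left(-3 - 55\right) = -34102 - -58 = -34102 + 58 = -34044$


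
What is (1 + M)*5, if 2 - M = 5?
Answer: -10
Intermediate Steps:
M = -3 (M = 2 - 1*5 = 2 - 5 = -3)
(1 + M)*5 = (1 - 3)*5 = -2*5 = -10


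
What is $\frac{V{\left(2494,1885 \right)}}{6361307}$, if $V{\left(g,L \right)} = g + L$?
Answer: $\frac{4379}{6361307} \approx 0.00068838$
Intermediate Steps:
$V{\left(g,L \right)} = L + g$
$\frac{V{\left(2494,1885 \right)}}{6361307} = \frac{1885 + 2494}{6361307} = 4379 \cdot \frac{1}{6361307} = \frac{4379}{6361307}$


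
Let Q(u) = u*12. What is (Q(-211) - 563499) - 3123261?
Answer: -3689292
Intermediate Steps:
Q(u) = 12*u
(Q(-211) - 563499) - 3123261 = (12*(-211) - 563499) - 3123261 = (-2532 - 563499) - 3123261 = -566031 - 3123261 = -3689292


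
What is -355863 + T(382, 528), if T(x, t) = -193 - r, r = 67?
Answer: -356123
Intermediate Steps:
T(x, t) = -260 (T(x, t) = -193 - 1*67 = -193 - 67 = -260)
-355863 + T(382, 528) = -355863 - 260 = -356123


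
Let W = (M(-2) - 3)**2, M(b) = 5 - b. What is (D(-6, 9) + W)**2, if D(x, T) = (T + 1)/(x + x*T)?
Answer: 9025/36 ≈ 250.69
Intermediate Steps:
D(x, T) = (1 + T)/(x + T*x)
W = 16 (W = ((5 - 1*(-2)) - 3)**2 = ((5 + 2) - 3)**2 = (7 - 3)**2 = 4**2 = 16)
(D(-6, 9) + W)**2 = (1/(-6) + 16)**2 = (-1/6 + 16)**2 = (95/6)**2 = 9025/36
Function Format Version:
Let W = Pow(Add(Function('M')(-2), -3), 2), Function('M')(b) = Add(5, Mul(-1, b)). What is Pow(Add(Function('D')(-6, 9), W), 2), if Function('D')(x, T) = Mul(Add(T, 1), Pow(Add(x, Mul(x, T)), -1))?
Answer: Rational(9025, 36) ≈ 250.69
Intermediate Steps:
Function('D')(x, T) = Mul(Pow(Add(x, Mul(T, x)), -1), Add(1, T)) (Function('D')(x, T) = Mul(Add(1, T), Pow(Add(x, Mul(T, x)), -1)) = Mul(Pow(Add(x, Mul(T, x)), -1), Add(1, T)))
W = 16 (W = Pow(Add(Add(5, Mul(-1, -2)), -3), 2) = Pow(Add(Add(5, 2), -3), 2) = Pow(Add(7, -3), 2) = Pow(4, 2) = 16)
Pow(Add(Function('D')(-6, 9), W), 2) = Pow(Add(Pow(-6, -1), 16), 2) = Pow(Add(Rational(-1, 6), 16), 2) = Pow(Rational(95, 6), 2) = Rational(9025, 36)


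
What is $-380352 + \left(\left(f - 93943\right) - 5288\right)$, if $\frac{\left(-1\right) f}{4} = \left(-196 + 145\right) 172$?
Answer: $-444495$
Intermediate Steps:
$f = 35088$ ($f = - 4 \left(-196 + 145\right) 172 = - 4 \left(\left(-51\right) 172\right) = \left(-4\right) \left(-8772\right) = 35088$)
$-380352 + \left(\left(f - 93943\right) - 5288\right) = -380352 + \left(\left(35088 - 93943\right) - 5288\right) = -380352 - 64143 = -444495$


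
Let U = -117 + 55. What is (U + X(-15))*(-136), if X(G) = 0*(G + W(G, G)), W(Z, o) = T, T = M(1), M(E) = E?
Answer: 8432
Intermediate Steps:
U = -62
T = 1
W(Z, o) = 1
X(G) = 0 (X(G) = 0*(G + 1) = 0*(1 + G) = 0)
(U + X(-15))*(-136) = (-62 + 0)*(-136) = -62*(-136) = 8432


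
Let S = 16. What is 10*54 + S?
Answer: 556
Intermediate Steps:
10*54 + S = 10*54 + 16 = 540 + 16 = 556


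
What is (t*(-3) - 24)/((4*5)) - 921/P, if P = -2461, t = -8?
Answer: 921/2461 ≈ 0.37424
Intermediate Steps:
(t*(-3) - 24)/((4*5)) - 921/P = (-8*(-3) - 24)/((4*5)) - 921/(-2461) = (24 - 24)/20 - 921*(-1/2461) = 0*(1/20) + 921/2461 = 0 + 921/2461 = 921/2461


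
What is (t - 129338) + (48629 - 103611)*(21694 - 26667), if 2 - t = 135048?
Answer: 273161102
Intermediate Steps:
t = -135046 (t = 2 - 1*135048 = 2 - 135048 = -135046)
(t - 129338) + (48629 - 103611)*(21694 - 26667) = (-135046 - 129338) + (48629 - 103611)*(21694 - 26667) = -264384 - 54982*(-4973) = -264384 + 273425486 = 273161102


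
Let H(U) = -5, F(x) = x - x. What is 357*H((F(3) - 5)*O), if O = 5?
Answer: -1785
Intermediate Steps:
F(x) = 0
357*H((F(3) - 5)*O) = 357*(-5) = -1785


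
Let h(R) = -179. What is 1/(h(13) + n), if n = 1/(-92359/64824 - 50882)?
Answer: -3298467127/590425680557 ≈ -0.0055866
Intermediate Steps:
n = -64824/3298467127 (n = 1/(-92359*1/64824 - 50882) = 1/(-92359/64824 - 50882) = 1/(-3298467127/64824) = -64824/3298467127 ≈ -1.9653e-5)
1/(h(13) + n) = 1/(-179 - 64824/3298467127) = 1/(-590425680557/3298467127) = -3298467127/590425680557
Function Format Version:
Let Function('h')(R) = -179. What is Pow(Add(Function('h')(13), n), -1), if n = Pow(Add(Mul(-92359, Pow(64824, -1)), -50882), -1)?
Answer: Rational(-3298467127, 590425680557) ≈ -0.0055866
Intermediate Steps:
n = Rational(-64824, 3298467127) (n = Pow(Add(Mul(-92359, Rational(1, 64824)), -50882), -1) = Pow(Add(Rational(-92359, 64824), -50882), -1) = Pow(Rational(-3298467127, 64824), -1) = Rational(-64824, 3298467127) ≈ -1.9653e-5)
Pow(Add(Function('h')(13), n), -1) = Pow(Add(-179, Rational(-64824, 3298467127)), -1) = Pow(Rational(-590425680557, 3298467127), -1) = Rational(-3298467127, 590425680557)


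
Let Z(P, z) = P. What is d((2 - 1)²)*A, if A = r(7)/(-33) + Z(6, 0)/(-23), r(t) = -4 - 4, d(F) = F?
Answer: -14/759 ≈ -0.018445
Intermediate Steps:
r(t) = -8
A = -14/759 (A = -8/(-33) + 6/(-23) = -8*(-1/33) + 6*(-1/23) = 8/33 - 6/23 = -14/759 ≈ -0.018445)
d((2 - 1)²)*A = (2 - 1)²*(-14/759) = 1²*(-14/759) = 1*(-14/759) = -14/759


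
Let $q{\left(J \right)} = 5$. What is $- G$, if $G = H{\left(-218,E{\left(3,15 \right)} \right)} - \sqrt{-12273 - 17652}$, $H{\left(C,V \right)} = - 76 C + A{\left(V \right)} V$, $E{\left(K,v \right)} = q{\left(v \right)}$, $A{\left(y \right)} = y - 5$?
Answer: $-16568 + 15 i \sqrt{133} \approx -16568.0 + 172.99 i$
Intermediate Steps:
$A{\left(y \right)} = -5 + y$
$E{\left(K,v \right)} = 5$
$H{\left(C,V \right)} = - 76 C + V \left(-5 + V\right)$ ($H{\left(C,V \right)} = - 76 C + \left(-5 + V\right) V = - 76 C + V \left(-5 + V\right)$)
$G = 16568 - 15 i \sqrt{133}$ ($G = \left(\left(-76\right) \left(-218\right) + 5 \left(-5 + 5\right)\right) - \sqrt{-12273 - 17652} = \left(16568 + 5 \cdot 0\right) - \sqrt{-29925} = \left(16568 + 0\right) - 15 i \sqrt{133} = 16568 - 15 i \sqrt{133} \approx 16568.0 - 172.99 i$)
$- G = - (16568 - 15 i \sqrt{133}) = -16568 + 15 i \sqrt{133}$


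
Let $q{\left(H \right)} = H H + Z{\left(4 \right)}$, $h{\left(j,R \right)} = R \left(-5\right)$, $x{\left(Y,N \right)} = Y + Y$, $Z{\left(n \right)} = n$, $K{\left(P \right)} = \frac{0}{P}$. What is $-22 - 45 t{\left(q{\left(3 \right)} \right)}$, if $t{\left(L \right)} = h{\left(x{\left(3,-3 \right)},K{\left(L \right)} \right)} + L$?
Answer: $-607$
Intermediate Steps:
$K{\left(P \right)} = 0$
$x{\left(Y,N \right)} = 2 Y$
$h{\left(j,R \right)} = - 5 R$
$q{\left(H \right)} = 4 + H^{2}$ ($q{\left(H \right)} = H H + 4 = H^{2} + 4 = 4 + H^{2}$)
$t{\left(L \right)} = L$ ($t{\left(L \right)} = \left(-5\right) 0 + L = 0 + L = L$)
$-22 - 45 t{\left(q{\left(3 \right)} \right)} = -22 - 45 \left(4 + 3^{2}\right) = -22 - 45 \left(4 + 9\right) = -22 - 585 = -607$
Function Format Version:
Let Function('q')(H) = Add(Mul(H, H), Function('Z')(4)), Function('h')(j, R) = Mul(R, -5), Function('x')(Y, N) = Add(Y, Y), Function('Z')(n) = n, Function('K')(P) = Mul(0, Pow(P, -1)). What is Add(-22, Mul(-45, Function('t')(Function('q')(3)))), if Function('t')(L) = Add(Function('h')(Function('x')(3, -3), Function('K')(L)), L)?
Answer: -607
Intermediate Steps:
Function('K')(P) = 0
Function('x')(Y, N) = Mul(2, Y)
Function('h')(j, R) = Mul(-5, R)
Function('q')(H) = Add(4, Pow(H, 2)) (Function('q')(H) = Add(Mul(H, H), 4) = Add(Pow(H, 2), 4) = Add(4, Pow(H, 2)))
Function('t')(L) = L (Function('t')(L) = Add(Mul(-5, 0), L) = Add(0, L) = L)
Add(-22, Mul(-45, Function('t')(Function('q')(3)))) = Add(-22, Mul(-45, Add(4, Pow(3, 2)))) = Add(-22, Mul(-45, Add(4, 9))) = Add(-22, Mul(-45, 13)) = Add(-22, -585) = -607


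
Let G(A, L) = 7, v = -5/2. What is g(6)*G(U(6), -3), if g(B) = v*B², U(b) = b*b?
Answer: -630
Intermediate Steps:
U(b) = b²
v = -5/2 (v = -5*½ = -5/2 ≈ -2.5000)
g(B) = -5*B²/2
g(6)*G(U(6), -3) = -5/2*6²*7 = -5/2*36*7 = -90*7 = -630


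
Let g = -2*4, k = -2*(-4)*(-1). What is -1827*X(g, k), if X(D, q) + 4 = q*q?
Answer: -109620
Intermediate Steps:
k = -8 (k = 8*(-1) = -8)
g = -8
X(D, q) = -4 + q² (X(D, q) = -4 + q*q = -4 + q²)
-1827*X(g, k) = -1827*(-4 + (-8)²) = -1827*(-4 + 64) = -1827*60 = -109620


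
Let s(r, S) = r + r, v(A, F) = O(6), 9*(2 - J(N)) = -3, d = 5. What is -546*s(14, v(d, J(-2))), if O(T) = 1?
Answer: -15288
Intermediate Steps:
J(N) = 7/3 (J(N) = 2 - 1/9*(-3) = 2 + 1/3 = 7/3)
v(A, F) = 1
s(r, S) = 2*r
-546*s(14, v(d, J(-2))) = -1092*14 = -546*28 = -15288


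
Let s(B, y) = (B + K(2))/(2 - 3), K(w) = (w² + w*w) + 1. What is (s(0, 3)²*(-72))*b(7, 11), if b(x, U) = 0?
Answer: 0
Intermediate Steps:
K(w) = 1 + 2*w² (K(w) = (w² + w²) + 1 = 2*w² + 1 = 1 + 2*w²)
s(B, y) = -9 - B (s(B, y) = (B + (1 + 2*2²))/(2 - 3) = (B + (1 + 2*4))/(-1) = (B + (1 + 8))*(-1) = (B + 9)*(-1) = (9 + B)*(-1) = -9 - B)
(s(0, 3)²*(-72))*b(7, 11) = ((-9 - 1*0)²*(-72))*0 = ((-9 + 0)²*(-72))*0 = ((-9)²*(-72))*0 = (81*(-72))*0 = -5832*0 = 0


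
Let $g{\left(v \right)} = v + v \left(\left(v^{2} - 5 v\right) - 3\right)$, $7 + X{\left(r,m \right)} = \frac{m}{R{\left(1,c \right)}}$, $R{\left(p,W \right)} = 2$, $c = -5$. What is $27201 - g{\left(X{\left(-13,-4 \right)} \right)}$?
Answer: $28317$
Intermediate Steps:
$X{\left(r,m \right)} = -7 + \frac{m}{2}$
$g{\left(v \right)} = v + v \left(-3 + v^{2} - 5 v\right)$
$27201 - g{\left(X{\left(-13,-4 \right)} \right)} = 27201 - \left(-7 + \frac{1}{2} \left(-4\right)\right) \left(-2 + \left(-7 + \frac{1}{2} \left(-4\right)\right)^{2} - 5 \left(-7 + \frac{1}{2} \left(-4\right)\right)\right) = 27201 - \left(-7 - 2\right) \left(-2 + \left(-7 - 2\right)^{2} - 5 \left(-7 - 2\right)\right) = 27201 - - 9 \left(-2 + \left(-9\right)^{2} - -45\right) = 27201 - - 9 \left(-2 + 81 + 45\right) = 27201 - \left(-9\right) 124 = 27201 - -1116 = 27201 + 1116 = 28317$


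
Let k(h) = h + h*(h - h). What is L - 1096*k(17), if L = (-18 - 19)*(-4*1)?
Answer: -18484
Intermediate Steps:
L = 148 (L = -37*(-4) = 148)
k(h) = h (k(h) = h + h*0 = h + 0 = h)
L - 1096*k(17) = 148 - 1096*17 = 148 - 18632 = -18484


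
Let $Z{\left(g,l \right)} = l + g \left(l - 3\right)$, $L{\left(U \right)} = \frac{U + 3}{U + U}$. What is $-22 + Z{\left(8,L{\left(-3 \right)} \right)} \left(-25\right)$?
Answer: $578$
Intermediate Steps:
$L{\left(U \right)} = \frac{3 + U}{2 U}$
$Z{\left(g,l \right)} = l + g \left(-3 + l\right)$
$-22 + Z{\left(8,L{\left(-3 \right)} \right)} \left(-25\right) = -22 + \left(\frac{3 - 3}{2 \left(-3\right)} - 24 + 8 \frac{3 - 3}{2 \left(-3\right)}\right) \left(-25\right) = -22 + \left(\frac{1}{2} \left(- \frac{1}{3}\right) 0 - 24 + 8 \cdot \frac{1}{2} \left(- \frac{1}{3}\right) 0\right) \left(-25\right) = -22 + \left(0 - 24 + 8 \cdot 0\right) \left(-25\right) = -22 + \left(0 - 24 + 0\right) \left(-25\right) = -22 - -600 = -22 + 600 = 578$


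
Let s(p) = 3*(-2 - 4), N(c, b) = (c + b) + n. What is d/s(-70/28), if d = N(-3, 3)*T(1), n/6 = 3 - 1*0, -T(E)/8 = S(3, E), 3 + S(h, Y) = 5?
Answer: 16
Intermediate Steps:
S(h, Y) = 2 (S(h, Y) = -3 + 5 = 2)
T(E) = -16 (T(E) = -8*2 = -16)
n = 18 (n = 6*(3 - 1*0) = 6*(3 + 0) = 6*3 = 18)
N(c, b) = 18 + b + c (N(c, b) = (c + b) + 18 = (b + c) + 18 = 18 + b + c)
d = -288 (d = (18 + 3 - 3)*(-16) = 18*(-16) = -288)
s(p) = -18 (s(p) = 3*(-6) = -18)
d/s(-70/28) = -288/(-18) = -288*(-1/18) = 16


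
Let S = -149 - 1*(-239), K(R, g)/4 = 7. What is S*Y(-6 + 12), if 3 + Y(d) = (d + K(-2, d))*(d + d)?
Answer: 36450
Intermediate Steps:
K(R, g) = 28 (K(R, g) = 4*7 = 28)
Y(d) = -3 + 2*d*(28 + d) (Y(d) = -3 + (d + 28)*(d + d) = -3 + (28 + d)*(2*d) = -3 + 2*d*(28 + d))
S = 90 (S = -149 + 239 = 90)
S*Y(-6 + 12) = 90*(-3 + 2*(-6 + 12)**2 + 56*(-6 + 12)) = 90*(-3 + 2*6**2 + 56*6) = 90*(-3 + 2*36 + 336) = 90*(-3 + 72 + 336) = 90*405 = 36450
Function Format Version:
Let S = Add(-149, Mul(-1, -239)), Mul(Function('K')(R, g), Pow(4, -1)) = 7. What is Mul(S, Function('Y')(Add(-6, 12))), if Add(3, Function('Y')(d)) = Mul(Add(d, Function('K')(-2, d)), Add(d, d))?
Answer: 36450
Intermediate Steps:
Function('K')(R, g) = 28 (Function('K')(R, g) = Mul(4, 7) = 28)
Function('Y')(d) = Add(-3, Mul(2, d, Add(28, d))) (Function('Y')(d) = Add(-3, Mul(Add(d, 28), Add(d, d))) = Add(-3, Mul(Add(28, d), Mul(2, d))) = Add(-3, Mul(2, d, Add(28, d))))
S = 90 (S = Add(-149, 239) = 90)
Mul(S, Function('Y')(Add(-6, 12))) = Mul(90, Add(-3, Mul(2, Pow(Add(-6, 12), 2)), Mul(56, Add(-6, 12)))) = Mul(90, Add(-3, Mul(2, Pow(6, 2)), Mul(56, 6))) = Mul(90, Add(-3, Mul(2, 36), 336)) = Mul(90, Add(-3, 72, 336)) = Mul(90, 405) = 36450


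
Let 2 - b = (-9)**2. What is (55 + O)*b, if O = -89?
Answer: 2686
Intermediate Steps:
b = -79 (b = 2 - 1*(-9)**2 = 2 - 1*81 = 2 - 81 = -79)
(55 + O)*b = (55 - 89)*(-79) = -34*(-79) = 2686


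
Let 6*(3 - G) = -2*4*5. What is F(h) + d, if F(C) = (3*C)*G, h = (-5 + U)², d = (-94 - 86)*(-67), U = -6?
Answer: 15569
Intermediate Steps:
G = 29/3 (G = 3 - (-2*4)*5/6 = 3 - (-4)*5/3 = 3 - ⅙*(-40) = 3 + 20/3 = 29/3 ≈ 9.6667)
d = 12060 (d = -180*(-67) = 12060)
h = 121 (h = (-5 - 6)² = (-11)² = 121)
F(C) = 29*C (F(C) = (3*C)*(29/3) = 29*C)
F(h) + d = 29*121 + 12060 = 3509 + 12060 = 15569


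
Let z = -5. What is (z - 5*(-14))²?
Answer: 4225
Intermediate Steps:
(z - 5*(-14))² = (-5 - 5*(-14))² = (-5 + 70)² = 65² = 4225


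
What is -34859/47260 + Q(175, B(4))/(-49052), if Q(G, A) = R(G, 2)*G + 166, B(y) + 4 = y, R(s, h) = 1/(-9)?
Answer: -1931433619/2607972210 ≈ -0.74059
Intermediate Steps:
R(s, h) = -⅑
B(y) = -4 + y
Q(G, A) = 166 - G/9 (Q(G, A) = -G/9 + 166 = 166 - G/9)
-34859/47260 + Q(175, B(4))/(-49052) = -34859/47260 + (166 - ⅑*175)/(-49052) = -34859*1/47260 + (166 - 175/9)*(-1/49052) = -34859/47260 + (1319/9)*(-1/49052) = -34859/47260 - 1319/441468 = -1931433619/2607972210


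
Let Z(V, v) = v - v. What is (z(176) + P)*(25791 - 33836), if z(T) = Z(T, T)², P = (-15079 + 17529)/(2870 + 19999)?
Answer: -2815750/3267 ≈ -861.88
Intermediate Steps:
Z(V, v) = 0
P = 350/3267 (P = 2450/22869 = 2450*(1/22869) = 350/3267 ≈ 0.10713)
z(T) = 0 (z(T) = 0² = 0)
(z(176) + P)*(25791 - 33836) = (0 + 350/3267)*(25791 - 33836) = (350/3267)*(-8045) = -2815750/3267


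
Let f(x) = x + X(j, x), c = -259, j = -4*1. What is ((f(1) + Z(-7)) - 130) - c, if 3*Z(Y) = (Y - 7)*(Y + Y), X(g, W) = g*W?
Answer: 574/3 ≈ 191.33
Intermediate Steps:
j = -4
X(g, W) = W*g
Z(Y) = 2*Y*(-7 + Y)/3 (Z(Y) = ((Y - 7)*(Y + Y))/3 = ((-7 + Y)*(2*Y))/3 = (2*Y*(-7 + Y))/3 = 2*Y*(-7 + Y)/3)
f(x) = -3*x (f(x) = x + x*(-4) = x - 4*x = -3*x)
((f(1) + Z(-7)) - 130) - c = ((-3*1 + (⅔)*(-7)*(-7 - 7)) - 130) - 1*(-259) = ((-3 + (⅔)*(-7)*(-14)) - 130) + 259 = ((-3 + 196/3) - 130) + 259 = (187/3 - 130) + 259 = -203/3 + 259 = 574/3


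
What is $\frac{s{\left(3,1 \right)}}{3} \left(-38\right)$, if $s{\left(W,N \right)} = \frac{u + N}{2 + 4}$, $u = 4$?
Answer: $- \frac{95}{9} \approx -10.556$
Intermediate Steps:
$s{\left(W,N \right)} = \frac{2}{3} + \frac{N}{6}$ ($s{\left(W,N \right)} = \frac{4 + N}{2 + 4} = \frac{4 + N}{6} = \left(4 + N\right) \frac{1}{6} = \frac{2}{3} + \frac{N}{6}$)
$\frac{s{\left(3,1 \right)}}{3} \left(-38\right) = \frac{\frac{2}{3} + \frac{1}{6} \cdot 1}{3} \left(-38\right) = \frac{\frac{2}{3} + \frac{1}{6}}{3} \left(-38\right) = \frac{1}{3} \cdot \frac{5}{6} \left(-38\right) = \frac{5}{18} \left(-38\right) = - \frac{95}{9}$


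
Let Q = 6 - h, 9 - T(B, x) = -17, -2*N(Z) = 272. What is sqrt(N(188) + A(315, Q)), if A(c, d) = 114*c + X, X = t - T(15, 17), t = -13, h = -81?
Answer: sqrt(35735) ≈ 189.04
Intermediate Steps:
N(Z) = -136 (N(Z) = -1/2*272 = -136)
T(B, x) = 26 (T(B, x) = 9 - 1*(-17) = 9 + 17 = 26)
Q = 87 (Q = 6 - 1*(-81) = 6 + 81 = 87)
X = -39 (X = -13 - 1*26 = -13 - 26 = -39)
A(c, d) = -39 + 114*c (A(c, d) = 114*c - 39 = -39 + 114*c)
sqrt(N(188) + A(315, Q)) = sqrt(-136 + (-39 + 114*315)) = sqrt(-136 + (-39 + 35910)) = sqrt(-136 + 35871) = sqrt(35735)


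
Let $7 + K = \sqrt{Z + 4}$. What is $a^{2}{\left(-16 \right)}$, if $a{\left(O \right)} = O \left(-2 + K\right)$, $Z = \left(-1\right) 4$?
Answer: $20736$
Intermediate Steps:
$Z = -4$
$K = -7$ ($K = -7 + \sqrt{-4 + 4} = -7 + \sqrt{0} = -7 + 0 = -7$)
$a{\left(O \right)} = - 9 O$ ($a{\left(O \right)} = O \left(-2 - 7\right) = O \left(-9\right) = - 9 O$)
$a^{2}{\left(-16 \right)} = \left(\left(-9\right) \left(-16\right)\right)^{2} = 144^{2} = 20736$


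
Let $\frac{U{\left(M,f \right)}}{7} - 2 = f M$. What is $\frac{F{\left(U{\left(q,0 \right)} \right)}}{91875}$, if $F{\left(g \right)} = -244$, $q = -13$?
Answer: $- \frac{244}{91875} \approx -0.0026558$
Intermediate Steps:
$U{\left(M,f \right)} = 14 + 7 M f$ ($U{\left(M,f \right)} = 14 + 7 f M = 14 + 7 M f$)
$\frac{F{\left(U{\left(q,0 \right)} \right)}}{91875} = - \frac{244}{91875}$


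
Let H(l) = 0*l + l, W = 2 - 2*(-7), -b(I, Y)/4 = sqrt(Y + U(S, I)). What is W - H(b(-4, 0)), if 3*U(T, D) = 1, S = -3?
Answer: 16 + 4*sqrt(3)/3 ≈ 18.309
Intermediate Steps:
U(T, D) = 1/3 (U(T, D) = (1/3)*1 = 1/3)
b(I, Y) = -4*sqrt(1/3 + Y) (b(I, Y) = -4*sqrt(Y + 1/3) = -4*sqrt(1/3 + Y))
W = 16 (W = 2 + 14 = 16)
H(l) = l (H(l) = 0 + l = l)
W - H(b(-4, 0)) = 16 - (-4)*sqrt(3 + 9*0)/3 = 16 - (-4)*sqrt(3 + 0)/3 = 16 - (-4)*sqrt(3)/3 = 16 + 4*sqrt(3)/3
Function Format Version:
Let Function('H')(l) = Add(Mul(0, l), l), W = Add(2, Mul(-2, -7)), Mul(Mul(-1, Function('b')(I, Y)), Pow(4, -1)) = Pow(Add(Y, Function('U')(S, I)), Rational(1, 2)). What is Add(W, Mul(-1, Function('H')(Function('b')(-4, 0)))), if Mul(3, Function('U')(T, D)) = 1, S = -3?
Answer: Add(16, Mul(Rational(4, 3), Pow(3, Rational(1, 2)))) ≈ 18.309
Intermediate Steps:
Function('U')(T, D) = Rational(1, 3) (Function('U')(T, D) = Mul(Rational(1, 3), 1) = Rational(1, 3))
Function('b')(I, Y) = Mul(-4, Pow(Add(Rational(1, 3), Y), Rational(1, 2))) (Function('b')(I, Y) = Mul(-4, Pow(Add(Y, Rational(1, 3)), Rational(1, 2))) = Mul(-4, Pow(Add(Rational(1, 3), Y), Rational(1, 2))))
W = 16 (W = Add(2, 14) = 16)
Function('H')(l) = l (Function('H')(l) = Add(0, l) = l)
Add(W, Mul(-1, Function('H')(Function('b')(-4, 0)))) = Add(16, Mul(-1, Mul(Rational(-4, 3), Pow(Add(3, Mul(9, 0)), Rational(1, 2))))) = Add(16, Mul(-1, Mul(Rational(-4, 3), Pow(Add(3, 0), Rational(1, 2))))) = Add(16, Mul(-1, Mul(Rational(-4, 3), Pow(3, Rational(1, 2))))) = Add(16, Mul(Rational(4, 3), Pow(3, Rational(1, 2))))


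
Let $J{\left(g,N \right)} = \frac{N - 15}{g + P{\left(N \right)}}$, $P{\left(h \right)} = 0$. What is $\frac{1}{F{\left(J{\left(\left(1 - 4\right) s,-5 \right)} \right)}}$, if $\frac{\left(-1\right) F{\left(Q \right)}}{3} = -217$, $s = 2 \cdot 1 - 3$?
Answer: $\frac{1}{651} \approx 0.0015361$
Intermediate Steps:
$s = -1$ ($s = 2 - 3 = -1$)
$J{\left(g,N \right)} = \frac{-15 + N}{g}$ ($J{\left(g,N \right)} = \frac{N - 15}{g + 0} = \frac{-15 + N}{g}$)
$F{\left(Q \right)} = 651$ ($F{\left(Q \right)} = \left(-3\right) \left(-217\right) = 651$)
$\frac{1}{F{\left(J{\left(\left(1 - 4\right) s,-5 \right)} \right)}} = \frac{1}{651}$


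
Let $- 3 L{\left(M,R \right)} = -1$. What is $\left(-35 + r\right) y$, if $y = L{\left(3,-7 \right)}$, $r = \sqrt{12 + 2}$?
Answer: $- \frac{35}{3} + \frac{\sqrt{14}}{3} \approx -10.419$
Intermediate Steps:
$r = \sqrt{14} \approx 3.7417$
$L{\left(M,R \right)} = \frac{1}{3}$ ($L{\left(M,R \right)} = \left(- \frac{1}{3}\right) \left(-1\right) = \frac{1}{3}$)
$y = \frac{1}{3} \approx 0.33333$
$\left(-35 + r\right) y = \left(-35 + \sqrt{14}\right) \frac{1}{3} = - \frac{35}{3} + \frac{\sqrt{14}}{3}$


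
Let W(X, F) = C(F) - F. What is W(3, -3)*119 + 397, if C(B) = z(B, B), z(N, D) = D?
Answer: 397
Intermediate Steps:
C(B) = B
W(X, F) = 0 (W(X, F) = F - F = 0)
W(3, -3)*119 + 397 = 0*119 + 397 = 0 + 397 = 397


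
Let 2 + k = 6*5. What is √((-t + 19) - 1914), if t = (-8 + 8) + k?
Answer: I*√1923 ≈ 43.852*I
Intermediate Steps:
k = 28 (k = -2 + 6*5 = -2 + 30 = 28)
t = 28 (t = (-8 + 8) + 28 = 0 + 28 = 28)
√((-t + 19) - 1914) = √((-1*28 + 19) - 1914) = √((-28 + 19) - 1914) = √(-9 - 1914) = √(-1923) = I*√1923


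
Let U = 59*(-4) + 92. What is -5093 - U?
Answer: -4949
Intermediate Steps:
U = -144 (U = -236 + 92 = -144)
-5093 - U = -5093 - 1*(-144) = -5093 + 144 = -4949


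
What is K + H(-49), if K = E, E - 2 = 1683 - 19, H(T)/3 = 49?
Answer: 1813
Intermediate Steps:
H(T) = 147 (H(T) = 3*49 = 147)
E = 1666 (E = 2 + (1683 - 19) = 2 + 1664 = 1666)
K = 1666
K + H(-49) = 1666 + 147 = 1813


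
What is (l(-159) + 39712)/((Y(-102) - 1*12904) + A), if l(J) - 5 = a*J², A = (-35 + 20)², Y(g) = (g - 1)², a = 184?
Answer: -521269/230 ≈ -2266.4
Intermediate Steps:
Y(g) = (-1 + g)²
A = 225 (A = (-15)² = 225)
l(J) = 5 + 184*J²
(l(-159) + 39712)/((Y(-102) - 1*12904) + A) = ((5 + 184*(-159)²) + 39712)/(((-1 - 102)² - 1*12904) + 225) = ((5 + 184*25281) + 39712)/(((-103)² - 12904) + 225) = ((5 + 4651704) + 39712)/((10609 - 12904) + 225) = (4651709 + 39712)/(-2295 + 225) = 4691421/(-2070) = 4691421*(-1/2070) = -521269/230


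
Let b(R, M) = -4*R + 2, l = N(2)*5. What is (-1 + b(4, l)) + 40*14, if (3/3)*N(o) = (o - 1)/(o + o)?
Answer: 545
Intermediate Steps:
N(o) = (-1 + o)/(2*o) (N(o) = (o - 1)/(o + o) = (-1 + o)/((2*o)) = (-1 + o)*(1/(2*o)) = (-1 + o)/(2*o))
l = 5/4 (l = ((½)*(-1 + 2)/2)*5 = ((½)*(½)*1)*5 = (¼)*5 = 5/4 ≈ 1.2500)
b(R, M) = 2 - 4*R
(-1 + b(4, l)) + 40*14 = (-1 + (2 - 4*4)) + 40*14 = (-1 + (2 - 16)) + 560 = (-1 - 14) + 560 = -15 + 560 = 545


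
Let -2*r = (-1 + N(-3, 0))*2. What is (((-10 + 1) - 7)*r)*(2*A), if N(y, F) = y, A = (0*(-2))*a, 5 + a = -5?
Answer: 0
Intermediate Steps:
a = -10 (a = -5 - 5 = -10)
A = 0 (A = (0*(-2))*(-10) = 0*(-10) = 0)
r = 4 (r = -(-1 - 3)*2/2 = -(-2)*2 = -1/2*(-8) = 4)
(((-10 + 1) - 7)*r)*(2*A) = (((-10 + 1) - 7)*4)*(2*0) = ((-9 - 7)*4)*0 = -16*4*0 = -64*0 = 0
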